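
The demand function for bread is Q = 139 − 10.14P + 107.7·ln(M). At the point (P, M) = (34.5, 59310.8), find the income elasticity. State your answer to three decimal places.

0.111

At P = 34.5, M = 59310.8: Q = 972.852.
Holding P constant, ∂Q/∂M = 107.7/M = 0.00181586.
η_M = (∂Q/∂M)·(M/Q) = 0.00181586 × (59310.8/972.852) = 0.111.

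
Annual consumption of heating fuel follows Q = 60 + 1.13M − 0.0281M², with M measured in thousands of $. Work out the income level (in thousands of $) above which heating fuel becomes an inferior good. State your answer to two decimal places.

dQ/dM = 1.13 − 0.0562M.
The good is inferior where dQ/dM < 0. Setting dQ/dM = 0 gives M = 1.13 / 0.0562 = 20.11.

20.11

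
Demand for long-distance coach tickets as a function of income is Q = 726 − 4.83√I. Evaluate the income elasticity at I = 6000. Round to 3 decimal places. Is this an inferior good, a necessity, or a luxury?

-0.532 (inferior good)

At I = 6000: Q = 351.870.
dQ/dI = -4.83/(2√I) = -0.0311775 at this income.
η = (dQ/dI)·(I/Q) = -0.0311775 × (6000/351.870) = -0.532.
Since η < 0, the good is an inferior good.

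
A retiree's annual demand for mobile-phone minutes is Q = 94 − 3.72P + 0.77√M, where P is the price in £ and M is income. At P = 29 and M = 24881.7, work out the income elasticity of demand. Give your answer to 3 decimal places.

0.565

At P = 29, M = 24881.7: Q = 107.579.
Holding P constant, ∂Q/∂M = 0.77/(2√M) = 0.00244074.
η_M = (∂Q/∂M)·(M/Q) = 0.00244074 × (24881.7/107.579) = 0.565.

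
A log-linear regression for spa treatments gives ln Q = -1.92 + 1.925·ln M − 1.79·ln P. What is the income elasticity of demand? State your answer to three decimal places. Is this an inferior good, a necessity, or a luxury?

In a log-linear demand, the coefficient on ln M is the income elasticity.
So η = 1.925.
η > 1 ⇒ luxury.

1.925 (luxury)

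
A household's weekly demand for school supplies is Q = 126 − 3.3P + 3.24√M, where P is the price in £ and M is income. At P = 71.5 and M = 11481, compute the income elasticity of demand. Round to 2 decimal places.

0.73

At P = 71.5, M = 11481: Q = 237.214.
Holding P constant, ∂Q/∂M = 3.24/(2√M) = 0.0151191.
η_M = (∂Q/∂M)·(M/Q) = 0.0151191 × (11481/237.214) = 0.73.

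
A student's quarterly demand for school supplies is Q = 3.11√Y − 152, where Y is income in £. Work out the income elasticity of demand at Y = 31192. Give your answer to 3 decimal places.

At Y = 31192: Q = 397.265.
dQ/dY = 3.11/(2√Y) = 0.00880458 at this income.
η = (dQ/dY)·(Y/Q) = 0.00880458 × (31192/397.265) = 0.691.

0.691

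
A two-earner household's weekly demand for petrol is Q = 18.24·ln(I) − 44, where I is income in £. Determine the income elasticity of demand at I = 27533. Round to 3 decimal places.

0.128

At I = 27533: Q = 142.470.
dQ/dI = 18.24/I = 0.000662478 at this income.
η = (dQ/dI)·(I/Q) = 0.000662478 × (27533/142.470) = 0.128.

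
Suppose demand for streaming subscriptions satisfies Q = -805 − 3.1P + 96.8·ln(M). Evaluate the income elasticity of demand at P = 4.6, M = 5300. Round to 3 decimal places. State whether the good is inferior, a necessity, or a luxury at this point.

At P = 4.6, M = 5300: Q = 10.845.
Holding P constant, ∂Q/∂M = 96.8/M = 0.0182642.
η_M = (∂Q/∂M)·(M/Q) = 0.0182642 × (5300/10.845) = 8.926.
Since η > 1, this is a luxury.

8.926 (luxury)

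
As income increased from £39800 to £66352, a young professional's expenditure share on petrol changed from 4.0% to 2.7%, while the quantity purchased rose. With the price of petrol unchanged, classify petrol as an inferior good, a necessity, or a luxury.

Quantity rises but the budget share falls as income rises, so 0 < η < 1.

necessity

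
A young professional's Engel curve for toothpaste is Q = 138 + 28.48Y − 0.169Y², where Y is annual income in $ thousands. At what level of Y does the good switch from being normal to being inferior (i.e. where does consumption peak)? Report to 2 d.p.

84.26

dQ/dY = 28.48 − 0.338Y.
The good is inferior where dQ/dY < 0. Setting dQ/dY = 0 gives Y = 28.48 / 0.338 = 84.26.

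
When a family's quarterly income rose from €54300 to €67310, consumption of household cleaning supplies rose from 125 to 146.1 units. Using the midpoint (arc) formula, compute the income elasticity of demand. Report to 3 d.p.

ΔQ = 146.1 − 125 = 21.1; midpoint Q̄ = (125 + 146.1)/2 = 135.55.
ΔI = 67310 − 54300 = 13010; midpoint Ī = (54300 + 67310)/2 = 60805.
η = (ΔQ/Q̄) ÷ (ΔI/Ī) = (21.1/135.55) ÷ (13010/60805) = 0.728.

0.728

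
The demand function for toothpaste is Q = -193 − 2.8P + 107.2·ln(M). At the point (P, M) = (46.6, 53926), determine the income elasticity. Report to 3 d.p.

At P = 46.6, M = 53926: Q = 844.503.
Holding P constant, ∂Q/∂M = 107.2/M = 0.00198791.
η_M = (∂Q/∂M)·(M/Q) = 0.00198791 × (53926/844.503) = 0.127.

0.127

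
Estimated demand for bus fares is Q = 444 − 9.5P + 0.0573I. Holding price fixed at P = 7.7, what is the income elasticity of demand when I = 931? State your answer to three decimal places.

At P = 7.7, I = 931: Q = 424.196.
Holding P constant, ∂Q/∂I = 0.0573.
η_I = (∂Q/∂I)·(I/Q) = 0.0573 × (931/424.196) = 0.126.

0.126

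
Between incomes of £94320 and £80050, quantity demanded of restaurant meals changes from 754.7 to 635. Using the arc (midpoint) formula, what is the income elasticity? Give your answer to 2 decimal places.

1.05

ΔQ = 635 − 754.7 = -119.7; midpoint Q̄ = (754.7 + 635)/2 = 694.85.
ΔI = 80050 − 94320 = -14270; midpoint Ī = (94320 + 80050)/2 = 87185.
η = (ΔQ/Q̄) ÷ (ΔI/Ī) = (-119.7/694.85) ÷ (-14270/87185) = 1.05.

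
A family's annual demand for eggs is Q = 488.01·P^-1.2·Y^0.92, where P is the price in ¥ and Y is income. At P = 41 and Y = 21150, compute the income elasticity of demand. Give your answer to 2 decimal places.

For a multiplicative demand Q = A·P^α·Y^β, the income elasticity is β everywhere.
Here β = 0.92, so η = 0.92.

0.92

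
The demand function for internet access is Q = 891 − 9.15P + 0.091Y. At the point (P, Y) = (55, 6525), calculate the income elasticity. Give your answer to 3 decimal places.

At P = 55, Y = 6525: Q = 981.525.
Holding P constant, ∂Q/∂Y = 0.091.
η_Y = (∂Q/∂Y)·(Y/Q) = 0.091 × (6525/981.525) = 0.605.

0.605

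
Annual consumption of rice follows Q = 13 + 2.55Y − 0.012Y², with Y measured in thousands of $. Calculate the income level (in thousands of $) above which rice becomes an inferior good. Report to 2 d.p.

dQ/dY = 2.55 − 0.024Y.
The good is inferior where dQ/dY < 0. Setting dQ/dY = 0 gives Y = 2.55 / 0.024 = 106.25.

106.25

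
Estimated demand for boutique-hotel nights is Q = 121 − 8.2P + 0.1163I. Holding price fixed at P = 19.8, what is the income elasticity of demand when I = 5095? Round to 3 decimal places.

1.075

At P = 19.8, I = 5095: Q = 551.189.
Holding P constant, ∂Q/∂I = 0.1163.
η_I = (∂Q/∂I)·(I/Q) = 0.1163 × (5095/551.189) = 1.075.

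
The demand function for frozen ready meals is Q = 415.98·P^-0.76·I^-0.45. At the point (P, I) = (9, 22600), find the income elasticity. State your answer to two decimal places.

-0.45

For a multiplicative demand Q = A·P^α·I^β, the income elasticity is β everywhere.
Here β = -0.45, so η = -0.45.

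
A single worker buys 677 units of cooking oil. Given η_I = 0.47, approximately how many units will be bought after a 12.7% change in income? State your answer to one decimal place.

%ΔQ ≈ η × %ΔI = 0.47 × 12.7% = 5.969%.
New Q ≈ 677 × (1 + 0.05969) = 717.4.

717.4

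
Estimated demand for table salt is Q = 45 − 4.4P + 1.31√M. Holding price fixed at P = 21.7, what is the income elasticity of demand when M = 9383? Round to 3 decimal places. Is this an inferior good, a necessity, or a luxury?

At P = 21.7, M = 9383: Q = 76.414.
Holding P constant, ∂Q/∂M = 1.31/(2√M) = 0.00676193.
η_M = (∂Q/∂M)·(M/Q) = 0.00676193 × (9383/76.414) = 0.830.
Since 0 < η < 1, this is a necessity.

0.830 (necessity)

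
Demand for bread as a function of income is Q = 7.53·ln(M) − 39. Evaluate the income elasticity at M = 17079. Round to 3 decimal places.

0.219

At M = 17079: Q = 34.384.
dQ/dM = 7.53/M = 0.000440892 at this income.
η = (dQ/dM)·(M/Q) = 0.000440892 × (17079/34.384) = 0.219.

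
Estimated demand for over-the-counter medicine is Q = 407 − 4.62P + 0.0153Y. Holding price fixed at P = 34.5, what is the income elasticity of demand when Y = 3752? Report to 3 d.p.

0.188

At P = 34.5, Y = 3752: Q = 305.016.
Holding P constant, ∂Q/∂Y = 0.0153.
η_Y = (∂Q/∂Y)·(Y/Q) = 0.0153 × (3752/305.016) = 0.188.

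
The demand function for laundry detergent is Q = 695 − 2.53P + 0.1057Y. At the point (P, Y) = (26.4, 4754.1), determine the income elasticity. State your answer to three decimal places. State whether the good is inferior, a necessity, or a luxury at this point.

0.444 (necessity)

At P = 26.4, Y = 4754.1: Q = 1130.716.
Holding P constant, ∂Q/∂Y = 0.1057.
η_Y = (∂Q/∂Y)·(Y/Q) = 0.1057 × (4754.1/1130.716) = 0.444.
Since 0 < η < 1, this is a necessity.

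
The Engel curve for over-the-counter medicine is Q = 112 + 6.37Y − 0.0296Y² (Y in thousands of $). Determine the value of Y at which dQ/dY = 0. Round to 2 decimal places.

107.60

dQ/dY = 6.37 − 0.0592Y.
The good is inferior where dQ/dY < 0. Setting dQ/dY = 0 gives Y = 6.37 / 0.0592 = 107.60.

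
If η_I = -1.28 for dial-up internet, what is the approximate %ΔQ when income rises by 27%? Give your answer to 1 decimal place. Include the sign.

-34.6%

%ΔQ ≈ η × %ΔI = -1.28 × 27% = -34.6%.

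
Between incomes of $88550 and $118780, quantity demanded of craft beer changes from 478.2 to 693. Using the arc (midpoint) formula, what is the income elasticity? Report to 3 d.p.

1.258

ΔQ = 693 − 478.2 = 214.8; midpoint Q̄ = (478.2 + 693)/2 = 585.6.
ΔI = 118780 − 88550 = 30230; midpoint Ī = (88550 + 118780)/2 = 103665.
η = (ΔQ/Q̄) ÷ (ΔI/Ī) = (214.8/585.6) ÷ (30230/103665) = 1.258.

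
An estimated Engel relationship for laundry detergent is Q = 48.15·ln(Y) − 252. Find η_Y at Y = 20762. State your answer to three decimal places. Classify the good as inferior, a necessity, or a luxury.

0.212 (necessity)

At Y = 20762: Q = 226.653.
dQ/dY = 48.15/Y = 0.00231914 at this income.
η = (dQ/dY)·(Y/Q) = 0.00231914 × (20762/226.653) = 0.212.
Since 0 < η < 1, the good is a necessity.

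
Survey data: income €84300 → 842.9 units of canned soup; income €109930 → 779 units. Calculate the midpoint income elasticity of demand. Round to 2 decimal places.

-0.30

ΔQ = 779 − 842.9 = -63.9; midpoint Q̄ = (842.9 + 779)/2 = 810.95.
ΔI = 109930 − 84300 = 25630; midpoint Ī = (84300 + 109930)/2 = 97115.
η = (ΔQ/Q̄) ÷ (ΔI/Ī) = (-63.9/810.95) ÷ (25630/97115) = -0.30.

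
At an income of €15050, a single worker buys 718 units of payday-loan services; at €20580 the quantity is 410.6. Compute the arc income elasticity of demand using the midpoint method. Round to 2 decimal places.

ΔQ = 410.6 − 718 = -307.4; midpoint Q̄ = (718 + 410.6)/2 = 564.3.
ΔI = 20580 − 15050 = 5530; midpoint Ī = (15050 + 20580)/2 = 17815.
η = (ΔQ/Q̄) ÷ (ΔI/Ī) = (-307.4/564.3) ÷ (5530/17815) = -1.75.

-1.75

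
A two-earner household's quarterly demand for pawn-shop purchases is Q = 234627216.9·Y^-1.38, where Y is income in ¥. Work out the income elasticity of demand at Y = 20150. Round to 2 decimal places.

-1.38

For Q = A·Y^β the income elasticity is constant and equal to β.
Here β = -1.38, so η = -1.38.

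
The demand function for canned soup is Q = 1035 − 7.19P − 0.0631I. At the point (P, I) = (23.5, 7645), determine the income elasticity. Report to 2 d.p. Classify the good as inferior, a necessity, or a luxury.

At P = 23.5, I = 7645: Q = 383.635.
Holding P constant, ∂Q/∂I = −0.0631.
η_I = (∂Q/∂I)·(I/Q) = -0.0631 × (7645/383.635) = -1.26.
Since η < 0, this is an inferior good.

-1.26 (inferior good)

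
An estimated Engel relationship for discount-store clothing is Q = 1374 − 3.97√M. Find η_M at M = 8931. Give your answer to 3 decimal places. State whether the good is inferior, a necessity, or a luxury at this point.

-0.188 (inferior good)

At M = 8931: Q = 998.819.
dQ/dM = -3.97/(2√M) = -0.0210044 at this income.
η = (dQ/dM)·(M/Q) = -0.0210044 × (8931/998.819) = -0.188.
Since η < 0, the good is an inferior good.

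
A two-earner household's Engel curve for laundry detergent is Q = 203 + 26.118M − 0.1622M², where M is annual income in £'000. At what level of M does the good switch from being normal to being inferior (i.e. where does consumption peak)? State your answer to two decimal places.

dQ/dM = 26.118 − 0.3244M.
The good is inferior where dQ/dM < 0. Setting dQ/dM = 0 gives M = 26.118 / 0.3244 = 80.51.

80.51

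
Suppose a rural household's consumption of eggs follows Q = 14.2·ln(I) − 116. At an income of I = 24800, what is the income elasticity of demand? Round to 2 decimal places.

At I = 24800: Q = 27.684.
dQ/dI = 14.2/I = 0.000572581 at this income.
η = (dQ/dI)·(I/Q) = 0.000572581 × (24800/27.684) = 0.51.

0.51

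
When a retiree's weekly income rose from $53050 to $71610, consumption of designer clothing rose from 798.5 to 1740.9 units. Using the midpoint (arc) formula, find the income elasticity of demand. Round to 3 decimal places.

ΔQ = 1740.9 − 798.5 = 942.4; midpoint Q̄ = (798.5 + 1740.9)/2 = 1269.7.
ΔI = 71610 − 53050 = 18560; midpoint Ī = (53050 + 71610)/2 = 62330.
η = (ΔQ/Q̄) ÷ (ΔI/Ī) = (942.4/1269.7) ÷ (18560/62330) = 2.493.

2.493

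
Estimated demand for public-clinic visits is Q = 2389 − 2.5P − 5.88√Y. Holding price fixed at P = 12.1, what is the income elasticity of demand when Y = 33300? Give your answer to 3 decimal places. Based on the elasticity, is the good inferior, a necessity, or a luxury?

-0.417 (inferior good)

At P = 12.1, Y = 33300: Q = 1285.751.
Holding P constant, ∂Q/∂Y = -5.88/(2√Y) = -0.0161111.
η_Y = (∂Q/∂Y)·(Y/Q) = -0.0161111 × (33300/1285.751) = -0.417.
Since η < 0, this is an inferior good.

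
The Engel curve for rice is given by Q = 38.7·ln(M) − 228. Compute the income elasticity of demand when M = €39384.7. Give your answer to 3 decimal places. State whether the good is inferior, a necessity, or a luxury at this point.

At M = 39384.7: Q = 181.490.
dQ/dM = 38.7/M = 0.000982615 at this income.
η = (dQ/dM)·(M/Q) = 0.000982615 × (39384.7/181.490) = 0.213.
Since 0 < η < 1, the good is a necessity.

0.213 (necessity)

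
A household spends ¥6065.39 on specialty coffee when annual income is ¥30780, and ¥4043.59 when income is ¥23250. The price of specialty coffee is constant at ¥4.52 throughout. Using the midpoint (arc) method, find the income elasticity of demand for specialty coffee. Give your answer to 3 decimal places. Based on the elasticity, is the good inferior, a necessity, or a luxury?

With a constant price, Q₁ = 6065.39/4.52 = 1341.900 and Q₂ = 4043.59/4.52 = 894.600 (equivalently, work directly with expenditure since P cancels).
Midpoint %ΔQ = (4043.59 − 6065.39)/5054.49 = -0.40000; midpoint %ΔI = (23250 − 30780)/27015 = -0.27873.
η = -0.40000 / -0.27873 = 1.435.
η > 1 ⇒ luxury.

1.435 (luxury)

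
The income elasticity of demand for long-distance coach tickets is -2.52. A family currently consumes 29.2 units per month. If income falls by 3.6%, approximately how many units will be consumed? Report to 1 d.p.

%ΔQ ≈ η × %ΔI = -2.52 × (-3.6%) = 9.072%.
New Q ≈ 29.2 × (1 + 0.09072) = 31.8.

31.8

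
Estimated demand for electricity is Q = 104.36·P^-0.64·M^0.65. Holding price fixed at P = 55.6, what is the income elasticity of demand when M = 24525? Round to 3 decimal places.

0.650

For a multiplicative demand Q = A·P^α·M^β, the income elasticity is β everywhere.
Here β = 0.65, so η = 0.650.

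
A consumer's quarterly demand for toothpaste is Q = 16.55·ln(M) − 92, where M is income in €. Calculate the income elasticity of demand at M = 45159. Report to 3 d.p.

At M = 45159: Q = 85.382.
dQ/dM = 16.55/M = 0.000366483 at this income.
η = (dQ/dM)·(M/Q) = 0.000366483 × (45159/85.382) = 0.194.

0.194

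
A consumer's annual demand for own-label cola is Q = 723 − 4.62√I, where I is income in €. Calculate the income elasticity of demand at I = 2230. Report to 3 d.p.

At I = 2230: Q = 504.830.
dQ/dI = -4.62/(2√I) = -0.048917 at this income.
η = (dQ/dI)·(I/Q) = -0.048917 × (2230/504.830) = -0.216.

-0.216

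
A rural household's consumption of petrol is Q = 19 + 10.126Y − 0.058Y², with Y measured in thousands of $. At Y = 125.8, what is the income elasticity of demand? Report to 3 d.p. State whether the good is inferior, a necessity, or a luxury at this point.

At Y = 125.8: Q = 374.9637.
dQ/dY = 10.126 − 0.116Y = -4.46680.
η = (dQ/dY)·(Y/Q) = -4.46680 × (125.8/374.9637) = -1.499.
η < 0 ⇒ inferior good.

-1.499 (inferior good)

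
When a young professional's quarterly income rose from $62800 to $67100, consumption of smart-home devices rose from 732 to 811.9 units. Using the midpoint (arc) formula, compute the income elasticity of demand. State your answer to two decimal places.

ΔQ = 811.9 − 732 = 79.9; midpoint Q̄ = (732 + 811.9)/2 = 771.95.
ΔI = 67100 − 62800 = 4300; midpoint Ī = (62800 + 67100)/2 = 64950.
η = (ΔQ/Q̄) ÷ (ΔI/Ī) = (79.9/771.95) ÷ (4300/64950) = 1.56.

1.56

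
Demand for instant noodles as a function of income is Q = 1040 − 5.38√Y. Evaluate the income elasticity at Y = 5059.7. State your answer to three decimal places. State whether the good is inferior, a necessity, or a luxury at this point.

At Y = 5059.7: Q = 657.312.
dQ/dY = -5.38/(2√Y) = -0.0378172 at this income.
η = (dQ/dY)·(Y/Q) = -0.0378172 × (5059.7/657.312) = -0.291.
Since η < 0, the good is an inferior good.

-0.291 (inferior good)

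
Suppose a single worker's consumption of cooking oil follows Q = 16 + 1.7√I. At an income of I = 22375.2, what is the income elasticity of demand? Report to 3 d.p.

0.470

At I = 22375.2: Q = 270.292.
dQ/dI = 1.7/(2√I) = 0.00568245 at this income.
η = (dQ/dI)·(I/Q) = 0.00568245 × (22375.2/270.292) = 0.470.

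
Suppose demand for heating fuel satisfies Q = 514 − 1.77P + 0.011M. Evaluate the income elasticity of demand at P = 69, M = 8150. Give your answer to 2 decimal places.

0.19

At P = 69, M = 8150: Q = 481.520.
Holding P constant, ∂Q/∂M = 0.011.
η_M = (∂Q/∂M)·(M/Q) = 0.011 × (8150/481.520) = 0.19.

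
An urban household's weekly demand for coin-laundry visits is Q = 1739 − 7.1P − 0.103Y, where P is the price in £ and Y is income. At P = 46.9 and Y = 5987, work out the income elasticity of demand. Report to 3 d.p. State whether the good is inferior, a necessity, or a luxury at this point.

-0.781 (inferior good)

At P = 46.9, Y = 5987: Q = 789.349.
Holding P constant, ∂Q/∂Y = −0.103.
η_Y = (∂Q/∂Y)·(Y/Q) = -0.103 × (5987/789.349) = -0.781.
Since η < 0, this is an inferior good.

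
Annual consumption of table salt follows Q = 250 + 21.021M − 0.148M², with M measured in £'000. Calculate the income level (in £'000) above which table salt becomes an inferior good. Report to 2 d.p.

dQ/dM = 21.021 − 0.296M.
The good is inferior where dQ/dM < 0. Setting dQ/dM = 0 gives M = 21.021 / 0.296 = 71.02.

71.02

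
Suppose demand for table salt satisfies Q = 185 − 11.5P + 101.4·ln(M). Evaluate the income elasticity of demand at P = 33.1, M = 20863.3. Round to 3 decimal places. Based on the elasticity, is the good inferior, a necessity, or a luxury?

At P = 33.1, M = 20863.3: Q = 812.849.
Holding P constant, ∂Q/∂M = 101.4/M = 0.00486021.
η_M = (∂Q/∂M)·(M/Q) = 0.00486021 × (20863.3/812.849) = 0.125.
Since 0 < η < 1, this is a necessity.

0.125 (necessity)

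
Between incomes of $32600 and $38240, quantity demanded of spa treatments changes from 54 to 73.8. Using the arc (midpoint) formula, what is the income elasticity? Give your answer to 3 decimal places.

ΔQ = 73.8 − 54 = 19.8; midpoint Q̄ = (54 + 73.8)/2 = 63.9.
ΔI = 38240 − 32600 = 5640; midpoint Ī = (32600 + 38240)/2 = 35420.
η = (ΔQ/Q̄) ÷ (ΔI/Ī) = (19.8/63.9) ÷ (5640/35420) = 1.946.

1.946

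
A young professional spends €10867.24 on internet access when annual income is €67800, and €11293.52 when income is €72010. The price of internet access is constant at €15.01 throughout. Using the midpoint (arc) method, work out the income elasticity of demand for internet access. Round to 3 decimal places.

0.639

With a constant price, Q₁ = 10867.24/15.01 = 724.000 and Q₂ = 11293.52/15.01 = 752.400 (equivalently, work directly with expenditure since P cancels).
Midpoint %ΔQ = (11293.52 − 10867.24)/11080.38 = 0.03847; midpoint %ΔI = (72010 − 67800)/69905 = 0.06022.
η = 0.03847 / 0.06022 = 0.639.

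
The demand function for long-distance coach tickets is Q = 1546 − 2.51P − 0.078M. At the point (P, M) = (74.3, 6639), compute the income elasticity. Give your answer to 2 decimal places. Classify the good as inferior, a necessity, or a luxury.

At P = 74.3, M = 6639: Q = 841.665.
Holding P constant, ∂Q/∂M = −0.078.
η_M = (∂Q/∂M)·(M/Q) = -0.078 × (6639/841.665) = -0.62.
Since η < 0, this is an inferior good.

-0.62 (inferior good)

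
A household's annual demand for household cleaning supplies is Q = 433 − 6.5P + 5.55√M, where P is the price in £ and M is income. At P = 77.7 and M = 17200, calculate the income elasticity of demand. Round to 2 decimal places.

0.55

At P = 77.7, M = 17200: Q = 655.826.
Holding P constant, ∂Q/∂M = 5.55/(2√M) = 0.0211592.
η_M = (∂Q/∂M)·(M/Q) = 0.0211592 × (17200/655.826) = 0.55.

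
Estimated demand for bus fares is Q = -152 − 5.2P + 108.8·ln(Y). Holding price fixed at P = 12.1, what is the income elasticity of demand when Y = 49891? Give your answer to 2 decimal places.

At P = 12.1, Y = 49891: Q = 962.034.
Holding P constant, ∂Q/∂Y = 108.8/Y = 0.00218075.
η_Y = (∂Q/∂Y)·(Y/Q) = 0.00218075 × (49891/962.034) = 0.11.

0.11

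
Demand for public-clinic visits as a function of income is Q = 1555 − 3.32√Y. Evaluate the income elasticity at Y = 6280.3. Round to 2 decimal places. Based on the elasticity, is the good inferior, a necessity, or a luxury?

At Y = 6280.3: Q = 1291.895.
dQ/dY = -3.32/(2√Y) = -0.0209468 at this income.
η = (dQ/dY)·(Y/Q) = -0.0209468 × (6280.3/1291.895) = -0.10.
Since η < 0, the good is an inferior good.

-0.10 (inferior good)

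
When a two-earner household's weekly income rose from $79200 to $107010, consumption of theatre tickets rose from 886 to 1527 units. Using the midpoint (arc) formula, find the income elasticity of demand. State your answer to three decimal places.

1.779

ΔQ = 1527 − 886 = 641; midpoint Q̄ = (886 + 1527)/2 = 1206.5.
ΔI = 107010 − 79200 = 27810; midpoint Ī = (79200 + 107010)/2 = 93105.
η = (ΔQ/Q̄) ÷ (ΔI/Ī) = (641/1206.5) ÷ (27810/93105) = 1.779.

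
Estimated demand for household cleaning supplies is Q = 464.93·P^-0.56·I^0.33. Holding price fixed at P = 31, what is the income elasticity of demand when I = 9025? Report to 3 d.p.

0.330

For a multiplicative demand Q = A·P^α·I^β, the income elasticity is β everywhere.
Here β = 0.33, so η = 0.330.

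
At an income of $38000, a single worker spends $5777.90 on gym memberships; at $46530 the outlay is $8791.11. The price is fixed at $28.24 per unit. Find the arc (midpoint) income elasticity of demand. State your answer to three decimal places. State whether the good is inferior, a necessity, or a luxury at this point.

With a constant price, Q₁ = 5777.90/28.24 = 204.600 and Q₂ = 8791.11/28.24 = 311.300 (equivalently, work directly with expenditure since P cancels).
Midpoint %ΔQ = (8791.11 − 5777.90)/7284.51 = 0.41365; midpoint %ΔI = (46530 − 38000)/42265 = 0.20182.
η = 0.41365 / 0.20182 = 2.050.
η > 1 ⇒ luxury.

2.050 (luxury)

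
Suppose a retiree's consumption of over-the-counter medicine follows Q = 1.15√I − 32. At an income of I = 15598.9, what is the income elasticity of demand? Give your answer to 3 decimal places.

0.643

At I = 15598.9: Q = 111.630.
dQ/dI = 1.15/(2√I) = 0.00460385 at this income.
η = (dQ/dI)·(I/Q) = 0.00460385 × (15598.9/111.630) = 0.643.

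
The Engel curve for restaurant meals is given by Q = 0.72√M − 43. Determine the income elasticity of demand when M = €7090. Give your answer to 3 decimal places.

At M = 7090: Q = 17.626.
dQ/dM = 0.72/(2√M) = 0.00427543 at this income.
η = (dQ/dM)·(M/Q) = 0.00427543 × (7090/17.626) = 1.720.

1.720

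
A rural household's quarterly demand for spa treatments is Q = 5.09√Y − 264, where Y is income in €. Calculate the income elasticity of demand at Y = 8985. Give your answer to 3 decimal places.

At Y = 8985: Q = 218.477.
dQ/dY = 5.09/(2√Y) = 0.026849 at this income.
η = (dQ/dY)·(Y/Q) = 0.026849 × (8985/218.477) = 1.104.

1.104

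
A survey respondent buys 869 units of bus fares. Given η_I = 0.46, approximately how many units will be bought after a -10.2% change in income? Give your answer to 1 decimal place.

%ΔQ ≈ η × %ΔI = 0.46 × (-10.2%) = -4.692%.
New Q ≈ 869 × (1 − 0.04692) = 828.2.

828.2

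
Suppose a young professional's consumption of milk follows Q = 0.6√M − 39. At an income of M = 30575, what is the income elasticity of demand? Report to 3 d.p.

0.796

At M = 30575: Q = 65.914.
dQ/dM = 0.6/(2√M) = 0.00171569 at this income.
η = (dQ/dM)·(M/Q) = 0.00171569 × (30575/65.914) = 0.796.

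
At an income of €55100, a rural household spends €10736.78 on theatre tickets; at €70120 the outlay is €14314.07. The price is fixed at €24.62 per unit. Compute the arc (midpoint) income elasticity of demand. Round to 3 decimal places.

1.191

With a constant price, Q₁ = 10736.78/24.62 = 436.100 and Q₂ = 14314.07/24.62 = 581.400 (equivalently, work directly with expenditure since P cancels).
Midpoint %ΔQ = (14314.07 − 10736.78)/12525.43 = 0.28560; midpoint %ΔI = (70120 − 55100)/62610 = 0.23990.
η = 0.28560 / 0.23990 = 1.191.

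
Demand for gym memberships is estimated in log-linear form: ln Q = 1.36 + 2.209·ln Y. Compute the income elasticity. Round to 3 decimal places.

2.209

In a log-linear demand, the coefficient on ln Y is the income elasticity.
So η = 2.209.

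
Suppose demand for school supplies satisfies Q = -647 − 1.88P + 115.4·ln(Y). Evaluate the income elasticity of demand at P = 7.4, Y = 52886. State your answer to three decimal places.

0.194

At P = 7.4, Y = 52886: Q = 594.166.
Holding P constant, ∂Q/∂Y = 115.4/Y = 0.00218205.
η_Y = (∂Q/∂Y)·(Y/Q) = 0.00218205 × (52886/594.166) = 0.194.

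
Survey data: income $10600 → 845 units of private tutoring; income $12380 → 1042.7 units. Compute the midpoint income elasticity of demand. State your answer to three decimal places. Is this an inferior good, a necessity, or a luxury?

ΔQ = 1042.7 − 845 = 197.7; midpoint Q̄ = (845 + 1042.7)/2 = 943.85.
ΔI = 12380 − 10600 = 1780; midpoint Ī = (10600 + 12380)/2 = 11490.
η = (ΔQ/Q̄) ÷ (ΔI/Ī) = (197.7/943.85) ÷ (1780/11490) = 1.352.
η > 1 ⇒ luxury.

1.352 (luxury)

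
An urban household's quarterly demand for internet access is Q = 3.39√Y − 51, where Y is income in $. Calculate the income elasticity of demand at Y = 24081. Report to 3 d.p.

0.554

At Y = 24081: Q = 475.062.
dQ/dY = 3.39/(2√Y) = 0.0109228 at this income.
η = (dQ/dY)·(Y/Q) = 0.0109228 × (24081/475.062) = 0.554.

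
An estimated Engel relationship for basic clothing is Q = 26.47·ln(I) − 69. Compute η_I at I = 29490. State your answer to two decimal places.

0.13

At I = 29490: Q = 203.424.
dQ/dI = 26.47/I = 0.000897592 at this income.
η = (dQ/dI)·(I/Q) = 0.000897592 × (29490/203.424) = 0.13.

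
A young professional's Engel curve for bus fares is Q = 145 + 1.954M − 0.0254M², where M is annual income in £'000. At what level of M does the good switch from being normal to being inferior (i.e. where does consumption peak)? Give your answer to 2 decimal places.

dQ/dM = 1.954 − 0.0508M.
The good is inferior where dQ/dM < 0. Setting dQ/dM = 0 gives M = 1.954 / 0.0508 = 38.46.

38.46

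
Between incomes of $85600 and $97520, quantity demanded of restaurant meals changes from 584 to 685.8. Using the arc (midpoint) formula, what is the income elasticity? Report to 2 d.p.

ΔQ = 685.8 − 584 = 101.8; midpoint Q̄ = (584 + 685.8)/2 = 634.9.
ΔI = 97520 − 85600 = 11920; midpoint Ī = (85600 + 97520)/2 = 91560.
η = (ΔQ/Q̄) ÷ (ΔI/Ī) = (101.8/634.9) ÷ (11920/91560) = 1.23.

1.23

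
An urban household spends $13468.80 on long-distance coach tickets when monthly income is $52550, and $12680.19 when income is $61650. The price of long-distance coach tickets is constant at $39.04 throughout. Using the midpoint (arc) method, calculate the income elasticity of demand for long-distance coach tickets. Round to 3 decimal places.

With a constant price, Q₁ = 13468.80/39.04 = 345.000 and Q₂ = 12680.19/39.04 = 324.800 (equivalently, work directly with expenditure since P cancels).
Midpoint %ΔQ = (12680.19 − 13468.80)/13074.50 = -0.06032; midpoint %ΔI = (61650 − 52550)/57100 = 0.15937.
η = -0.06032 / 0.15937 = -0.378.

-0.378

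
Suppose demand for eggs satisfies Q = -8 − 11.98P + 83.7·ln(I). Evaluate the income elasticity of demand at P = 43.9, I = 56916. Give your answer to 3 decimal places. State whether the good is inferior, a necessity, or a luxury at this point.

At P = 43.9, I = 56916: Q = 382.537.
Holding P constant, ∂Q/∂I = 83.7/I = 0.00147059.
η_I = (∂Q/∂I)·(I/Q) = 0.00147059 × (56916/382.537) = 0.219.
Since 0 < η < 1, this is a necessity.

0.219 (necessity)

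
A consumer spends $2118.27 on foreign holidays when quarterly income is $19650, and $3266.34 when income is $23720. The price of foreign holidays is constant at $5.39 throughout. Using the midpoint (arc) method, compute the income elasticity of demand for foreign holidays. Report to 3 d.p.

With a constant price, Q₁ = 2118.27/5.39 = 393.000 and Q₂ = 3266.34/5.39 = 606.000 (equivalently, work directly with expenditure since P cancels).
Midpoint %ΔQ = (3266.34 − 2118.27)/2692.31 = 0.42643; midpoint %ΔI = (23720 − 19650)/21685 = 0.18769.
η = 0.42643 / 0.18769 = 2.272.

2.272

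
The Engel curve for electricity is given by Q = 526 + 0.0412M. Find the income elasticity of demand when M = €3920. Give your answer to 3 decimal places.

At M = 3920: Q = 687.504.
dQ/dM = 0.0412.
η = (dQ/dM)·(M/Q) = 0.0412 × (3920/687.504) = 0.235.

0.235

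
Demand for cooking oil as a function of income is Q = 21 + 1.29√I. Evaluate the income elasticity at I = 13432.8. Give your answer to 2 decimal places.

0.44

At I = 13432.8: Q = 170.511.
dQ/dI = 1.29/(2√I) = 0.00556514 at this income.
η = (dQ/dI)·(I/Q) = 0.00556514 × (13432.8/170.511) = 0.44.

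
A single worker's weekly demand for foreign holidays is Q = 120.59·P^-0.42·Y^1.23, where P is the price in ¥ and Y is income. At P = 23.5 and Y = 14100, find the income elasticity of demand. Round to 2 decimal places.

For a multiplicative demand Q = A·P^α·Y^β, the income elasticity is β everywhere.
Here β = 1.23, so η = 1.23.

1.23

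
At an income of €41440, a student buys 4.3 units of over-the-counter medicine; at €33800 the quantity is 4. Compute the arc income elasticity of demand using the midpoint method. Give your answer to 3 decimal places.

0.356

ΔQ = 4 − 4.3 = -0.3; midpoint Q̄ = (4.3 + 4)/2 = 4.15.
ΔI = 33800 − 41440 = -7640; midpoint Ī = (41440 + 33800)/2 = 37620.
η = (ΔQ/Q̄) ÷ (ΔI/Ī) = (-0.3/4.15) ÷ (-7640/37620) = 0.356.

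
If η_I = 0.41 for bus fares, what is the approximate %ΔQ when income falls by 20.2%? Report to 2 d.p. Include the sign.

-8.28%

%ΔQ ≈ η × %ΔI = 0.41 × (-20.2%) = -8.28%.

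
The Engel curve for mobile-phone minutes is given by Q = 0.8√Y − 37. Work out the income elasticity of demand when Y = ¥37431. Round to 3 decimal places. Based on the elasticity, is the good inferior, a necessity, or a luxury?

0.657 (necessity)

At Y = 37431: Q = 117.777.
dQ/dY = 0.8/(2√Y) = 0.00206749 at this income.
η = (dQ/dY)·(Y/Q) = 0.00206749 × (37431/117.777) = 0.657.
Since 0 < η < 1, the good is a necessity.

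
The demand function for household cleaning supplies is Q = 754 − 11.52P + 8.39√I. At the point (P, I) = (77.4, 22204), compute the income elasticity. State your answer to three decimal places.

0.562

At P = 77.4, I = 22204: Q = 1112.546.
Holding P constant, ∂Q/∂I = 8.39/(2√I) = 0.0281525.
η_I = (∂Q/∂I)·(I/Q) = 0.0281525 × (22204/1112.546) = 0.562.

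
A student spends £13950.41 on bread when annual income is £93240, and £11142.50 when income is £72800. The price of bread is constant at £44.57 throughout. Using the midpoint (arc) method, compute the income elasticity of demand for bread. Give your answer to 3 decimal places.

With a constant price, Q₁ = 13950.41/44.57 = 313.000 and Q₂ = 11142.50/44.57 = 250.000 (equivalently, work directly with expenditure since P cancels).
Midpoint %ΔQ = (11142.50 − 13950.41)/12546.46 = -0.22380; midpoint %ΔI = (72800 − 93240)/83020 = -0.24621.
η = -0.22380 / -0.24621 = 0.909.

0.909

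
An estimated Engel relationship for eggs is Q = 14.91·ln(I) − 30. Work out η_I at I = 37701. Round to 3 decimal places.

0.117

At I = 37701: Q = 127.113.
dQ/dI = 14.91/I = 0.00039548 at this income.
η = (dQ/dI)·(I/Q) = 0.00039548 × (37701/127.113) = 0.117.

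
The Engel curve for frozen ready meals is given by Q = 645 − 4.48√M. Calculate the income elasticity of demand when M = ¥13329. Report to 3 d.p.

At M = 13329: Q = 127.778.
dQ/dM = -4.48/(2√M) = -0.0194021 at this income.
η = (dQ/dM)·(M/Q) = -0.0194021 × (13329/127.778) = -2.024.

-2.024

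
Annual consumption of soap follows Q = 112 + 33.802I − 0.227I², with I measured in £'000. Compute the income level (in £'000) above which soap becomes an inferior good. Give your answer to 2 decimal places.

74.45

dQ/dI = 33.802 − 0.454I.
The good is inferior where dQ/dI < 0. Setting dQ/dI = 0 gives I = 33.802 / 0.454 = 74.45.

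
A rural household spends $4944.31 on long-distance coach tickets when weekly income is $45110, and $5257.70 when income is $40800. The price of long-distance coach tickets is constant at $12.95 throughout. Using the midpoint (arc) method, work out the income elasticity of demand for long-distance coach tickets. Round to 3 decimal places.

With a constant price, Q₁ = 4944.31/12.95 = 381.800 and Q₂ = 5257.70/12.95 = 406.000 (equivalently, work directly with expenditure since P cancels).
Midpoint %ΔQ = (5257.70 − 4944.31)/5101.01 = 0.06144; midpoint %ΔI = (40800 − 45110)/42955 = -0.10034.
η = 0.06144 / -0.10034 = -0.612.

-0.612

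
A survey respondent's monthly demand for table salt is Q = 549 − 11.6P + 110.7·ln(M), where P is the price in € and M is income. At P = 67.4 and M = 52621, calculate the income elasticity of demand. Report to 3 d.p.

At P = 67.4, M = 52621: Q = 970.565.
Holding P constant, ∂Q/∂M = 110.7/M = 0.00210372.
η_M = (∂Q/∂M)·(M/Q) = 0.00210372 × (52621/970.565) = 0.114.

0.114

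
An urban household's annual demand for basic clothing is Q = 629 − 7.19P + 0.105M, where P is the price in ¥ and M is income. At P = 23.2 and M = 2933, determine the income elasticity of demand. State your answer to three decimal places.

At P = 23.2, M = 2933: Q = 770.157.
Holding P constant, ∂Q/∂M = 0.105.
η_M = (∂Q/∂M)·(M/Q) = 0.105 × (2933/770.157) = 0.400.

0.400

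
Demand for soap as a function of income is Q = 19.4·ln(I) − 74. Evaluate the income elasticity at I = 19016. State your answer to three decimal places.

At I = 19016: Q = 117.149.
dQ/dI = 19.4/I = 0.00102019 at this income.
η = (dQ/dI)·(I/Q) = 0.00102019 × (19016/117.149) = 0.166.

0.166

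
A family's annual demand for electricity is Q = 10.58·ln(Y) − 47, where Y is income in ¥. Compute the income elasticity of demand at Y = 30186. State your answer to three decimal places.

0.170

At Y = 30186: Q = 62.134.
dQ/dY = 10.58/Y = 0.000350494 at this income.
η = (dQ/dY)·(Y/Q) = 0.000350494 × (30186/62.134) = 0.170.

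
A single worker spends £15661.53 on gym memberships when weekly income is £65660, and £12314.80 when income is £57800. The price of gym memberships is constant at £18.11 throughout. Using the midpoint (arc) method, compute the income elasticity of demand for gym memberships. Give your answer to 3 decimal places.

1.879

With a constant price, Q₁ = 15661.53/18.11 = 864.800 and Q₂ = 12314.80/18.11 = 680.000 (equivalently, work directly with expenditure since P cancels).
Midpoint %ΔQ = (12314.80 − 15661.53)/13988.17 = -0.23925; midpoint %ΔI = (57800 − 65660)/61730 = -0.12733.
η = -0.23925 / -0.12733 = 1.879.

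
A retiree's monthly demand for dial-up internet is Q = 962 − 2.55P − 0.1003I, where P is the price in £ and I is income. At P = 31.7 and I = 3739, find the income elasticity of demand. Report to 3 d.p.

At P = 31.7, I = 3739: Q = 506.143.
Holding P constant, ∂Q/∂I = −0.1003.
η_I = (∂Q/∂I)·(I/Q) = -0.1003 × (3739/506.143) = -0.741.

-0.741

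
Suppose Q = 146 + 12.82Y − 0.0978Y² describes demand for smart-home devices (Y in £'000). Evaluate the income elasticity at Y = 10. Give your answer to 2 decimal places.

0.41

At Y = 10: Q = 264.4200.
dQ/dY = 12.82 − 0.1956Y = 10.86400.
η = (dQ/dY)·(Y/Q) = 10.86400 × (10/264.4200) = 0.41.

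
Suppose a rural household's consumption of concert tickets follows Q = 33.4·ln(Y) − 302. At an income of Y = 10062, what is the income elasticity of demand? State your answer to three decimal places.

5.727

At Y = 10062: Q = 5.832.
dQ/dY = 33.4/Y = 0.00331942 at this income.
η = (dQ/dY)·(Y/Q) = 0.00331942 × (10062/5.832) = 5.727.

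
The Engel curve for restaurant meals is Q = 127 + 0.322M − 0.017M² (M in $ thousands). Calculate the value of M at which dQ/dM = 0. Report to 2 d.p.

9.47

dQ/dM = 0.322 − 0.034M.
The good is inferior where dQ/dM < 0. Setting dQ/dM = 0 gives M = 0.322 / 0.034 = 9.47.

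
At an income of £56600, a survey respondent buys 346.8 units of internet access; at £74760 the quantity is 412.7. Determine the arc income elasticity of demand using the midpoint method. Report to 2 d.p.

ΔQ = 412.7 − 346.8 = 65.9; midpoint Q̄ = (346.8 + 412.7)/2 = 379.75.
ΔI = 74760 − 56600 = 18160; midpoint Ī = (56600 + 74760)/2 = 65680.
η = (ΔQ/Q̄) ÷ (ΔI/Ī) = (65.9/379.75) ÷ (18160/65680) = 0.63.

0.63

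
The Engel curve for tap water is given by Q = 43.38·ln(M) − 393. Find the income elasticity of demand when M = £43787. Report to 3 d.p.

At M = 43787: Q = 70.606.
dQ/dM = 43.38/M = 0.000990705 at this income.
η = (dQ/dM)·(M/Q) = 0.000990705 × (43787/70.606) = 0.614.

0.614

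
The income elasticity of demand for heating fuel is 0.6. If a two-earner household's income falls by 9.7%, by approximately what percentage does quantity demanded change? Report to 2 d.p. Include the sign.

-5.82%

%ΔQ ≈ η × %ΔI = 0.6 × (-9.7%) = -5.82%.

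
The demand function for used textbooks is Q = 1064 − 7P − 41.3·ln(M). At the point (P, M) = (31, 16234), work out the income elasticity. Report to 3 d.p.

At P = 31, M = 16234: Q = 446.602.
Holding P constant, ∂Q/∂M = -41.3/M = -0.00254404.
η_M = (∂Q/∂M)·(M/Q) = -0.00254404 × (16234/446.602) = -0.092.

-0.092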